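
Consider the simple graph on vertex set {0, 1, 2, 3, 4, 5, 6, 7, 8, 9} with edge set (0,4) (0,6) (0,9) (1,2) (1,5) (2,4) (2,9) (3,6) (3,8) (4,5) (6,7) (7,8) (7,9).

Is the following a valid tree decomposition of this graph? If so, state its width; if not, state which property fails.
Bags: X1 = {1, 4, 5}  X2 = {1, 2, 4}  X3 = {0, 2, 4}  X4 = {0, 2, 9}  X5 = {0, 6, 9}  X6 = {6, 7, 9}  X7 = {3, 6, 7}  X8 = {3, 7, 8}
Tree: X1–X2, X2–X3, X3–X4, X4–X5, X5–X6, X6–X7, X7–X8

Yes; width 2.

Checking the three conditions: (i) the bags cover all of {0, 1, 2, 3, 4, 5, 6, 7, 8, 9}; (ii) for each edge, some bag contains both endpoints; (iii) the bags containing any fixed vertex form a subtree. All hold, so the decomposition is valid with width 3 − 1 = 2.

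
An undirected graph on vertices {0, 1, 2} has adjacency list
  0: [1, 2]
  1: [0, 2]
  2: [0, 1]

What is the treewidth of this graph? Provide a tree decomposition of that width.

A single bag containing all 3 vertices is trivially a valid decomposition of width 2. On the other hand G contains the 3-clique {0, 1, 2}. A clique must lie in a single bag of any decomposition, so no decomposition can have width below 2. Combining the bounds, tw(G) = 2.

Treewidth 2.
Bags: B1 = {0, 1, 2}
Tree: (single bag)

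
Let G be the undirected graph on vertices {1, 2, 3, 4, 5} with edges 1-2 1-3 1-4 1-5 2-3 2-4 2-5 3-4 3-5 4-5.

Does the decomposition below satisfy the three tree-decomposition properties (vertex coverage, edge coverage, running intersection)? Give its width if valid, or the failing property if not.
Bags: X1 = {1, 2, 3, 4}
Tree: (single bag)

A tree decomposition must satisfy three properties: every vertex lies in some bag; for every edge, both endpoints lie together in some bag; and for every vertex, the bags containing it form a connected subtree. Here vertex 5 appears in no bag, so the decomposition is invalid.

No — vertex 5 appears in no bag.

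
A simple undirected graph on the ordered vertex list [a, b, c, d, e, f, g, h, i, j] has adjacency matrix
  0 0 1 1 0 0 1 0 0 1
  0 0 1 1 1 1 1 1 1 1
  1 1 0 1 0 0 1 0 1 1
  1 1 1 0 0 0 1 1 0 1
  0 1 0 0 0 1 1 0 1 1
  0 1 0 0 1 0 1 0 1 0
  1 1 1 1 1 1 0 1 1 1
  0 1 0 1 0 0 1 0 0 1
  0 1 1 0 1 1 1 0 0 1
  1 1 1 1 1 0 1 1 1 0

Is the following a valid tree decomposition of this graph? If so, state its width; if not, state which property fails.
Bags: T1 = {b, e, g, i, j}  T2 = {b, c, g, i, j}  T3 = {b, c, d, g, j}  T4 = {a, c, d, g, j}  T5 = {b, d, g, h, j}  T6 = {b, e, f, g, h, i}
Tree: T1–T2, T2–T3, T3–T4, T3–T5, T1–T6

A tree decomposition must satisfy three properties: every vertex lies in some bag; for every edge, both endpoints lie together in some bag; and for every vertex, the bags containing it form a connected subtree. Here bags containing vertex h are not connected in the tree, so the decomposition is invalid.

No — bags containing vertex h are not connected in the tree.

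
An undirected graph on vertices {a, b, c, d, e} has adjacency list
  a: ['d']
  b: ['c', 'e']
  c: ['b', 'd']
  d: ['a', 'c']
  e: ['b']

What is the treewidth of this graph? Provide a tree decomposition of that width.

Treewidth 1.
Bags: B1 = {b, e}  B2 = {b, c}  B3 = {c, d}  B4 = {a, d}
Tree: B1–B2, B2–B3, B3–B4

The largest bag has 2 vertices, giving width 1; this decomposition certifies tw(G) ≤ 1. G has an edge, so its treewidth is at least 1. Combining the bounds, tw(G) = 1.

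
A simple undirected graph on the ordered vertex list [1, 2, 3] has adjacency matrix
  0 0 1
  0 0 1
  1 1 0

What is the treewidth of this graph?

A width-1 tree decomposition is:
Bags: B1 = {1, 3}  B2 = {2, 3}
Tree: B1–B2
Every bag has size at most 2, so the width is 2 − 1 = 1 and tw(G) ≤ 1. Since G has at least one edge (e.g. 3–1), it is not an edgeless graph, so tw(G) ≥ 1. Combining the bounds, tw(G) = 1.

1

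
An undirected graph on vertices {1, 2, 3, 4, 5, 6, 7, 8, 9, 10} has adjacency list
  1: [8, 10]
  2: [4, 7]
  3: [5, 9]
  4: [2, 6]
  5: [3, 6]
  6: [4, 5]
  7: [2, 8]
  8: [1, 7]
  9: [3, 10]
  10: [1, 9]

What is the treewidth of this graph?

A width-2 tree decomposition is:
Bags: B1 = {3, 9, 10}  B2 = {3, 5, 10}  B3 = {5, 6, 10}  B4 = {4, 6, 10}  B5 = {2, 4, 10}  B6 = {2, 7, 10}  B7 = {7, 8, 10}  B8 = {1, 8, 10}
Tree: B1–B2, B2–B3, B3–B4, B4–B5, B5–B6, B6–B7, B7–B8
The largest bag has 3 vertices, giving width 2; this decomposition certifies tw(G) ≤ 2. The edges 10–9–3–5–6–4–2–7–8–1–10 form a cycle, so G is not a tree and its treewidth is at least 2. Therefore the treewidth is 2.

2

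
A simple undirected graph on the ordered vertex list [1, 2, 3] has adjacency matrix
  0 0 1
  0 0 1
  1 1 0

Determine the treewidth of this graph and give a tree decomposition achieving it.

Treewidth 1.
One optimal decomposition is:
Bags: B1 = {2, 3}  B2 = {1, 3}
Tree: B1–B2

Every bag has size at most 2, so the width is 2 − 1 = 1 and tw(G) ≤ 1. G has an edge, so its treewidth is at least 1. Hence tw(G) = 1 exactly.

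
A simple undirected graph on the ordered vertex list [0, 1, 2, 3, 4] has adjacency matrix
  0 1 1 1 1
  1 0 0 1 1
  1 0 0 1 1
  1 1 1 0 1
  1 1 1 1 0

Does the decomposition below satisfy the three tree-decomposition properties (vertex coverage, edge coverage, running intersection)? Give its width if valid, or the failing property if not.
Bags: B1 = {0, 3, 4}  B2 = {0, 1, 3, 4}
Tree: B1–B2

No — vertex 2 appears in no bag.

A tree decomposition must satisfy three properties: every vertex lies in some bag; for every edge, both endpoints lie together in some bag; and for every vertex, the bags containing it form a connected subtree. Here vertex 2 appears in no bag, so the decomposition is invalid.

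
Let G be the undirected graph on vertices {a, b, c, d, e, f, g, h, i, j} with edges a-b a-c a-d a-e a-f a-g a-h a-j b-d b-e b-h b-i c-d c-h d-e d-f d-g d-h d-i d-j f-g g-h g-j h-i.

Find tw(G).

3

A width-3 tree decomposition is:
Bags: B1 = {b, d, h, i}  B2 = {a, b, d, h}  B3 = {a, d, g, h}  B4 = {a, b, d, e}  B5 = {a, d, g, j}  B6 = {a, d, f, g}  B7 = {a, c, d, h}
Tree: B1–B2, B2–B3, B2–B4, B3–B5, B3–B6, B2–B7
The largest bag has 4 vertices, giving width 3; this decomposition certifies tw(G) ≤ 3. Conversely, {a, d, g, j} is a clique of size 4, and the vertices of any clique must share a bag in every tree decomposition; so some bag has ≥ 4 vertices and tw(G) ≥ 3. Therefore the treewidth is 3.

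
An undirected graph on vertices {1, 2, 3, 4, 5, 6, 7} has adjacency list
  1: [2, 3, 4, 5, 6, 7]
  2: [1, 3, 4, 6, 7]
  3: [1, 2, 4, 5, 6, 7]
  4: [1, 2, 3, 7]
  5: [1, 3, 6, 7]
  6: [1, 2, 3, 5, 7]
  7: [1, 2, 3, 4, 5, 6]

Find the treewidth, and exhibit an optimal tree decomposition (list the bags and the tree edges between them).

The largest bag has 5 vertices, giving width 4; this decomposition certifies tw(G) ≤ 4. Conversely, {1, 2, 3, 4, 7} is a clique of size 5, and the vertices of any clique must share a bag in every tree decomposition; so some bag has ≥ 5 vertices and tw(G) ≥ 4. Hence tw(G) = 4 exactly.

Treewidth 4.
One such decomposition:
Bags: B1 = {1, 2, 3, 4, 7}  B2 = {1, 2, 3, 6, 7}  B3 = {1, 3, 5, 6, 7}
Tree: B1–B2, B2–B3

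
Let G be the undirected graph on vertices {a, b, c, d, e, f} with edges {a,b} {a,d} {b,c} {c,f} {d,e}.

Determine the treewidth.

A width-1 tree decomposition is:
Bags: B1 = {d, e}  B2 = {a, d}  B3 = {a, b}  B4 = {b, c}  B5 = {c, f}
Tree: B1–B2, B2–B3, B3–B4, B4–B5
The largest bag has 2 vertices, giving width 1; this decomposition certifies tw(G) ≤ 1. Any graph with an edge has treewidth ≥ 1, and G has the edge e–d. The upper and lower bounds meet at 1, so that is the treewidth.

1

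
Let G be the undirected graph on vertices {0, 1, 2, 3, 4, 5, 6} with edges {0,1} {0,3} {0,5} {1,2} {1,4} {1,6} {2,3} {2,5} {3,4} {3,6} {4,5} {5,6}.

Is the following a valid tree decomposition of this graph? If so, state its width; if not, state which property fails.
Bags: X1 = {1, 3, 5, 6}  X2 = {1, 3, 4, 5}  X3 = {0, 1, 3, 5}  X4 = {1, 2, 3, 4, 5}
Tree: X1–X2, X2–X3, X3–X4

A tree decomposition must satisfy three properties: every vertex lies in some bag; for every edge, both endpoints lie together in some bag; and for every vertex, the bags containing it form a connected subtree. Here bags containing vertex 4 are not connected in the tree, so the decomposition is invalid.

No — bags containing vertex 4 are not connected in the tree.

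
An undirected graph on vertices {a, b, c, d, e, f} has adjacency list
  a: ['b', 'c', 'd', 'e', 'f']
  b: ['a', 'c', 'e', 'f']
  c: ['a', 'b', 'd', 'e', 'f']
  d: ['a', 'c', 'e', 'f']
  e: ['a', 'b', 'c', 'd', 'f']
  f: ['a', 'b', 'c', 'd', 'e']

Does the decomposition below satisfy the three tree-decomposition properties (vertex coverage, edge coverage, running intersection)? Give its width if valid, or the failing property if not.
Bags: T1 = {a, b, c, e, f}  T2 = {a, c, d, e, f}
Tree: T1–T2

Vertex coverage: the bags together contain {a, b, c, d, e, f}, the full vertex set. Edge coverage: each edge of G has both endpoints in at least one bag. Running intersection: for every vertex, the bags containing it form a connected subtree. All three properties hold, so this is a valid tree decomposition of width max|bag| − 1 = 4, and hence tw(G) ≤ 4.

Yes; width 4.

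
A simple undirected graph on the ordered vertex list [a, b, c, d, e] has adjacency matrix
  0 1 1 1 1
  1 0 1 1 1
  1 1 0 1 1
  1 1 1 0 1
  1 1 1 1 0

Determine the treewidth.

4

A width-4 tree decomposition is:
Bags: B1 = {a, b, c, d, e}
Tree: (single bag)
With just one bag of size 5, the width is 5 − 1 = 4, so tw(G) ≤ 4. Conversely, {a, b, c, d, e} is a clique of size 5, and the vertices of any clique must share a bag in every tree decomposition; so some bag has ≥ 5 vertices and tw(G) ≥ 4. The upper and lower bounds meet at 4, so that is the treewidth.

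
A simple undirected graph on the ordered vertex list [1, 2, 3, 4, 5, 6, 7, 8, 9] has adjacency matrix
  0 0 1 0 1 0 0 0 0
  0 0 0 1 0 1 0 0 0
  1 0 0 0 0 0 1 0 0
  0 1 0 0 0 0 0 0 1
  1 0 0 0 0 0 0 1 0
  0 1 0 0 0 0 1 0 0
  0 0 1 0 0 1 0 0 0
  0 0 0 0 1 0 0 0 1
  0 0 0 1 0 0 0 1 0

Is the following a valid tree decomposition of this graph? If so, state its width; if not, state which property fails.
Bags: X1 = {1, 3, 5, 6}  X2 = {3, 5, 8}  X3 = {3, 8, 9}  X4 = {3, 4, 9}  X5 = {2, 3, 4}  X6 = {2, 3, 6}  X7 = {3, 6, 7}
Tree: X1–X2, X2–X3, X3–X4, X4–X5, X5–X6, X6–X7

A tree decomposition must satisfy three properties: every vertex lies in some bag; for every edge, both endpoints lie together in some bag; and for every vertex, the bags containing it form a connected subtree. Here bags containing vertex 6 are not connected in the tree, so the decomposition is invalid.

No — bags containing vertex 6 are not connected in the tree.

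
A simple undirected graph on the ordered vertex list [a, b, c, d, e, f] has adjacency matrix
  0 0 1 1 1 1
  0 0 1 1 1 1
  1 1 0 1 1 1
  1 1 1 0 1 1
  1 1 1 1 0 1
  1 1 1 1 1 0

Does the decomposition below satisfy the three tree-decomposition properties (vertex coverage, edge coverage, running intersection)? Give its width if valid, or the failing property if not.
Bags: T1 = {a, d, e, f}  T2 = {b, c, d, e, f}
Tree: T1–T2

No — edge (c,a) lies in no bag.

A tree decomposition must satisfy three properties: every vertex lies in some bag; for every edge, both endpoints lie together in some bag; and for every vertex, the bags containing it form a connected subtree. Here edge (c,a) lies in no bag, so the decomposition is invalid.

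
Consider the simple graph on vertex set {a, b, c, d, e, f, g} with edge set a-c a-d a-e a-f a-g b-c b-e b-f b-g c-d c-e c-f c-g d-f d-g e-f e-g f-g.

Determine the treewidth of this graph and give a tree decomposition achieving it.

Treewidth 4.
Bags: B1 = {a, c, e, f, g}  B2 = {a, c, d, f, g}  B3 = {b, c, e, f, g}
Tree: B1–B2, B1–B3

Each bag holds 5 vertices, so the decomposition has width 4, which upper-bounds the treewidth. For the lower bound, the 5 vertices {a, c, d, f, g} are pairwise adjacent, and any tree decomposition puts a clique entirely inside one bag — forcing width ≥ 4. The upper and lower bounds meet at 4, so that is the treewidth.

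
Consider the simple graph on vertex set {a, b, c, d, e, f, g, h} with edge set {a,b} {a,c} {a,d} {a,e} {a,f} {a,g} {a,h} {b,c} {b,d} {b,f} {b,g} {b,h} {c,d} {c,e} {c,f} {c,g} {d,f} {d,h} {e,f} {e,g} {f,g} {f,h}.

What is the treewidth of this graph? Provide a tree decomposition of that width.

Treewidth 4.
Bags: B1 = {a, b, c, d, f}  B2 = {a, b, c, f, g}  B3 = {a, b, d, f, h}  B4 = {a, c, e, f, g}
Tree: B1–B2, B1–B3, B2–B4

The largest bag has 5 vertices, giving width 4; this decomposition certifies tw(G) ≤ 4. Conversely, {a, c, e, f, g} is a clique of size 5, and the vertices of any clique must share a bag in every tree decomposition; so some bag has ≥ 5 vertices and tw(G) ≥ 4. Combining the bounds, tw(G) = 4.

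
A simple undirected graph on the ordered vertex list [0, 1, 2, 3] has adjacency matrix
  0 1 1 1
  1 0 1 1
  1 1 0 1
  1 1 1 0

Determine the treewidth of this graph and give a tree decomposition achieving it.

A single bag containing all 4 vertices is trivially a valid decomposition of width 3. For the lower bound, the 4 vertices {0, 1, 2, 3} are pairwise adjacent, and any tree decomposition puts a clique entirely inside one bag — forcing width ≥ 3. Hence tw(G) = 3 exactly.

Treewidth 3.
One such decomposition:
Bags: B1 = {0, 1, 2, 3}
Tree: (single bag)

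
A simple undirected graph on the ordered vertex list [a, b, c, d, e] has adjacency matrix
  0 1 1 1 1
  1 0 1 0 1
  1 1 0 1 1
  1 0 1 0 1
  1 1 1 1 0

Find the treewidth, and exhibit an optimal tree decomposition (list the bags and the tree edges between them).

Treewidth 3.
One optimal decomposition is:
Bags: B1 = {a, b, c, e}  B2 = {a, c, d, e}
Tree: B1–B2

Every bag has size at most 4, so the width is 4 − 1 = 3 and tw(G) ≤ 3. On the other hand G contains the 4-clique {a, c, d, e}. A clique must lie in a single bag of any decomposition, so no decomposition can have width below 3. Hence tw(G) = 3 exactly.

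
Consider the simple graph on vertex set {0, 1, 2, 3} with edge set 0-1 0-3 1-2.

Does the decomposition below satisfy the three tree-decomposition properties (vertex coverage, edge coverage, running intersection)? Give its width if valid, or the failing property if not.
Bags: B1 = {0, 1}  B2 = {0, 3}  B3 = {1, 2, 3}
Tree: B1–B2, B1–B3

No — bags containing vertex 3 are not connected in the tree.

A tree decomposition must satisfy three properties: every vertex lies in some bag; for every edge, both endpoints lie together in some bag; and for every vertex, the bags containing it form a connected subtree. Here bags containing vertex 3 are not connected in the tree, so the decomposition is invalid.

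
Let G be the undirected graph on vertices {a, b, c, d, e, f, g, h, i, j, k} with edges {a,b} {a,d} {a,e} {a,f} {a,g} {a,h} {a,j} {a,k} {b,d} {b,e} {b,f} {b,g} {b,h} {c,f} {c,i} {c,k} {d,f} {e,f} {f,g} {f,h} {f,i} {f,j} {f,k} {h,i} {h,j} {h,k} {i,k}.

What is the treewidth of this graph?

3

A width-3 tree decomposition is:
Bags: B1 = {f, h, i, k}  B2 = {a, f, h, k}  B3 = {a, b, f, h}  B4 = {a, b, f, g}  B5 = {a, b, e, f}  B6 = {c, f, i, k}  B7 = {a, b, d, f}  B8 = {a, f, h, j}
Tree: B1–B2, B2–B3, B3–B4, B4–B5, B1–B6, B4–B7, B2–B8
Every bag has size at most 4, so the width is 4 − 1 = 3 and tw(G) ≤ 3. On the other hand G contains the 4-clique {c, f, i, k}. A clique must lie in a single bag of any decomposition, so no decomposition can have width below 3. Hence tw(G) = 3 exactly.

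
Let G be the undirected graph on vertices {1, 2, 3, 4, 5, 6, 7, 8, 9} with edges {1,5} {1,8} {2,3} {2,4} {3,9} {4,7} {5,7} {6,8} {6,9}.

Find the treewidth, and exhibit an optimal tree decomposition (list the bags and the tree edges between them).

The largest bag has 3 vertices, giving width 2; this decomposition certifies tw(G) ≤ 2. The edges 4–7–5–1–8–6–9–3–2–4 form a cycle, so G is not a tree and its treewidth is at least 2. Hence tw(G) = 2 exactly.

Treewidth 2.
One such decomposition:
Bags: B1 = {4, 5, 7}  B2 = {1, 4, 5}  B3 = {1, 4, 8}  B4 = {4, 6, 8}  B5 = {4, 6, 9}  B6 = {3, 4, 9}  B7 = {2, 3, 4}
Tree: B1–B2, B2–B3, B3–B4, B4–B5, B5–B6, B6–B7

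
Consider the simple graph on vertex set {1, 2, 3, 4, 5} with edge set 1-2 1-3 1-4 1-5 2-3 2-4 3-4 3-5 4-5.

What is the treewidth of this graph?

3

A width-3 tree decomposition is:
Bags: B1 = {1, 3, 4, 5}  B2 = {1, 2, 3, 4}
Tree: B1–B2
Every bag has size at most 4, so the width is 4 − 1 = 3 and tw(G) ≤ 3. For the lower bound, the 4 vertices {1, 2, 3, 4} are pairwise adjacent, and any tree decomposition puts a clique entirely inside one bag — forcing width ≥ 3. The upper and lower bounds meet at 3, so that is the treewidth.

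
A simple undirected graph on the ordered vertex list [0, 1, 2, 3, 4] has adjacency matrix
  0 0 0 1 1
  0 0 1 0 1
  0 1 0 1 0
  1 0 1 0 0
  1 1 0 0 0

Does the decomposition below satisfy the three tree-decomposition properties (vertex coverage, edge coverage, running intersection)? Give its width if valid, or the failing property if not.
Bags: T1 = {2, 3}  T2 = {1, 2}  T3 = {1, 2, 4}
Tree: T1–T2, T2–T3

No — vertex 0 appears in no bag.

A tree decomposition must satisfy three properties: every vertex lies in some bag; for every edge, both endpoints lie together in some bag; and for every vertex, the bags containing it form a connected subtree. Here vertex 0 appears in no bag, so the decomposition is invalid.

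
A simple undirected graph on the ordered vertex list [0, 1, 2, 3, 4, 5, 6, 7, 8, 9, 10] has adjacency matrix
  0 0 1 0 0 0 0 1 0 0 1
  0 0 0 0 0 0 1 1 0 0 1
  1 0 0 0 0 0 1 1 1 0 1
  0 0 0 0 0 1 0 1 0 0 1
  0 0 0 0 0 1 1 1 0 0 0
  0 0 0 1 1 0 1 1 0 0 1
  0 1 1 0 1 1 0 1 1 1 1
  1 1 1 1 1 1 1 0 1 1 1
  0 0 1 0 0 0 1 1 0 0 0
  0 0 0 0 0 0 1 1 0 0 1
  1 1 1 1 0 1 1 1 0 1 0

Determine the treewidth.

A width-3 tree decomposition is:
Bags: B1 = {1, 6, 7, 10}  B2 = {2, 6, 7, 10}  B3 = {5, 6, 7, 10}  B4 = {4, 5, 6, 7}  B5 = {2, 6, 7, 8}  B6 = {0, 2, 7, 10}  B7 = {6, 7, 9, 10}  B8 = {3, 5, 7, 10}
Tree: B1–B2, B2–B3, B3–B4, B2–B5, B2–B6, B2–B7, B3–B8
The largest bag has 4 vertices, giving width 3; this decomposition certifies tw(G) ≤ 3. Conversely, {0, 2, 7, 10} is a clique of size 4, and the vertices of any clique must share a bag in every tree decomposition; so some bag has ≥ 4 vertices and tw(G) ≥ 3. The upper and lower bounds meet at 3, so that is the treewidth.

3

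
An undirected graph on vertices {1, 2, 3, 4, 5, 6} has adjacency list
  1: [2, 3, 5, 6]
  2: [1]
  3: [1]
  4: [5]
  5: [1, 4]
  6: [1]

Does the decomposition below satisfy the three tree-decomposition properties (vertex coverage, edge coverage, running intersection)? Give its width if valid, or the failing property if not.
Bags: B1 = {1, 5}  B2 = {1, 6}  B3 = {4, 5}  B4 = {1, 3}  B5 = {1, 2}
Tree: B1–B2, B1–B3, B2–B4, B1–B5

Vertex coverage: the bags together contain {1, 2, 3, 4, 5, 6}, the full vertex set. Edge coverage: each edge of G has both endpoints in at least one bag. Running intersection: for every vertex, the bags containing it form a connected subtree. All three properties hold, so this is a valid tree decomposition of width max|bag| − 1 = 1, and hence tw(G) ≤ 1.

Yes; width 1.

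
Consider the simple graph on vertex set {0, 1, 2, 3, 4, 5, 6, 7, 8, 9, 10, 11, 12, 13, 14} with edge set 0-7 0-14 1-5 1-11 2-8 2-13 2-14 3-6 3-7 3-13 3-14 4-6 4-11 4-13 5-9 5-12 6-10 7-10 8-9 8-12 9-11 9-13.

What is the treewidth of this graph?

3

A width-3 tree decomposition is:
Bags: B1 = {0, 7, 10, 14}  B2 = {3, 7, 10, 14}  B3 = {3, 6, 10, 14}  B4 = {2, 3, 6, 14}  B5 = {2, 3, 6, 13}  B6 = {2, 4, 6, 13}  B7 = {2, 4, 8, 13}  B8 = {4, 8, 9, 13}  B9 = {4, 8, 9, 11}  B10 = {8, 9, 11, 12}  B11 = {5, 9, 11, 12}  B12 = {1, 5, 11, 12}
Tree: B1–B2, B2–B3, B3–B4, B4–B5, B5–B6, B6–B7, B7–B8, B8–B9, B9–B10, B10–B11, B11–B12
Every bag has size at most 4, so the width is 4 − 1 = 3 and tw(G) ≤ 3. For the lower bound: the 4 vertex sets {0,7,10}, {14}, {3}, {2,4,6,13} are disjoint, each induces a connected subgraph, and every pair is joined by at least one edge of G. Contracting each set to a single vertex therefore yields K_{4} as a minor, and since treewidth is minor-monotone, tw(G) ≥ tw(K_{4}) = 3. Therefore the treewidth is 3.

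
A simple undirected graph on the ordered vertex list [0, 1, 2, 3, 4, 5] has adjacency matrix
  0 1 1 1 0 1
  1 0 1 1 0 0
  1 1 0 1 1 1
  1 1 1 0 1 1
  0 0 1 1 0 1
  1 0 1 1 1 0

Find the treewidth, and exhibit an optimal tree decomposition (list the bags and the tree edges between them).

Each bag holds 4 vertices, so the decomposition has width 3, which upper-bounds the treewidth. Conversely, {0, 1, 2, 3} is a clique of size 4, and the vertices of any clique must share a bag in every tree decomposition; so some bag has ≥ 4 vertices and tw(G) ≥ 3. Hence tw(G) = 3 exactly.

Treewidth 3.
One optimal decomposition is:
Bags: B1 = {0, 2, 3, 5}  B2 = {0, 1, 2, 3}  B3 = {2, 3, 4, 5}
Tree: B1–B2, B1–B3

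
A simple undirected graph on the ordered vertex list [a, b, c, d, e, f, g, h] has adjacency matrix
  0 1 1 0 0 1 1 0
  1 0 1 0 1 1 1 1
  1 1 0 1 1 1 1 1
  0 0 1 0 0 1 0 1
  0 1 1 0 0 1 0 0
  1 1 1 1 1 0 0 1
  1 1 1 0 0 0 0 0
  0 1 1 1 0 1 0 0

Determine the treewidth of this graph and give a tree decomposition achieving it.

Each bag holds 4 vertices, so the decomposition has width 3, which upper-bounds the treewidth. Conversely, {a, b, c, g} is a clique of size 4, and the vertices of any clique must share a bag in every tree decomposition; so some bag has ≥ 4 vertices and tw(G) ≥ 3. Therefore the treewidth is 3.

Treewidth 3.
One optimal decomposition is:
Bags: B1 = {a, b, c, g}  B2 = {a, b, c, f}  B3 = {b, c, e, f}  B4 = {b, c, f, h}  B5 = {c, d, f, h}
Tree: B1–B2, B2–B3, B2–B4, B4–B5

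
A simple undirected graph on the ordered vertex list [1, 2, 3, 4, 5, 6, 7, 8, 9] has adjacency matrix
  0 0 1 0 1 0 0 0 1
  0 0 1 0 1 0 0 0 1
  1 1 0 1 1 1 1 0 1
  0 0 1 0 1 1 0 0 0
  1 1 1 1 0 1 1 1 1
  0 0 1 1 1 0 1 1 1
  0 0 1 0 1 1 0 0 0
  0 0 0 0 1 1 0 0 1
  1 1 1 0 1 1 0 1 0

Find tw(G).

3

A width-3 tree decomposition is:
Bags: B1 = {3, 5, 6, 7}  B2 = {3, 5, 6, 9}  B3 = {5, 6, 8, 9}  B4 = {1, 3, 5, 9}  B5 = {2, 3, 5, 9}  B6 = {3, 4, 5, 6}
Tree: B1–B2, B2–B3, B2–B4, B4–B5, B1–B6
Each bag holds 4 vertices, so the decomposition has width 3, which upper-bounds the treewidth. Conversely, {5, 6, 8, 9} is a clique of size 4, and the vertices of any clique must share a bag in every tree decomposition; so some bag has ≥ 4 vertices and tw(G) ≥ 3. Hence tw(G) = 3 exactly.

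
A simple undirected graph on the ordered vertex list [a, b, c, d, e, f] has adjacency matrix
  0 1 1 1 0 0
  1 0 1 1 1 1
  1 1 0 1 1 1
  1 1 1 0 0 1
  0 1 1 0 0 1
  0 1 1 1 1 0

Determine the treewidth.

3

A width-3 tree decomposition is:
Bags: B1 = {b, c, d, f}  B2 = {b, c, e, f}  B3 = {a, b, c, d}
Tree: B1–B2, B1–B3
Each bag holds 4 vertices, so the decomposition has width 3, which upper-bounds the treewidth. For the lower bound, the 4 vertices {b, c, d, f} are pairwise adjacent, and any tree decomposition puts a clique entirely inside one bag — forcing width ≥ 3. The upper and lower bounds meet at 3, so that is the treewidth.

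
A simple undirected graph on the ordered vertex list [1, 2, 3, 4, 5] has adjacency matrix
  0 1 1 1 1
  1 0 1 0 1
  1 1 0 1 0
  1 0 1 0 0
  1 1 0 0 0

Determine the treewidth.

2

A width-2 tree decomposition is:
Bags: B1 = {1, 2, 5}  B2 = {1, 2, 3}  B3 = {1, 3, 4}
Tree: B1–B2, B2–B3
Each bag holds 3 vertices, so the decomposition has width 2, which upper-bounds the treewidth. Conversely, {1, 2, 3} is a clique of size 3, and the vertices of any clique must share a bag in every tree decomposition; so some bag has ≥ 3 vertices and tw(G) ≥ 2. Therefore the treewidth is 2.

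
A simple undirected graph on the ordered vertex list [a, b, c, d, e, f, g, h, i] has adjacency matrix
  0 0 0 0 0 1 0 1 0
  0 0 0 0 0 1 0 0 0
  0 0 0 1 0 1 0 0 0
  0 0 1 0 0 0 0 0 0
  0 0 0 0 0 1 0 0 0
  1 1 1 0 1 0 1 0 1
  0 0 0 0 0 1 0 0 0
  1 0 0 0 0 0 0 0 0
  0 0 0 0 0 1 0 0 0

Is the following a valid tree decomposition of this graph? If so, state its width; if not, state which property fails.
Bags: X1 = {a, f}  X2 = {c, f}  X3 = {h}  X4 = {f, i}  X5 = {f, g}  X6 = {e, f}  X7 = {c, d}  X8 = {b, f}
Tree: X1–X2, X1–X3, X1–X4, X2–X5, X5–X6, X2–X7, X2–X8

A tree decomposition must satisfy three properties: every vertex lies in some bag; for every edge, both endpoints lie together in some bag; and for every vertex, the bags containing it form a connected subtree. Here edge (a,h) lies in no bag, so the decomposition is invalid.

No — edge (a,h) lies in no bag.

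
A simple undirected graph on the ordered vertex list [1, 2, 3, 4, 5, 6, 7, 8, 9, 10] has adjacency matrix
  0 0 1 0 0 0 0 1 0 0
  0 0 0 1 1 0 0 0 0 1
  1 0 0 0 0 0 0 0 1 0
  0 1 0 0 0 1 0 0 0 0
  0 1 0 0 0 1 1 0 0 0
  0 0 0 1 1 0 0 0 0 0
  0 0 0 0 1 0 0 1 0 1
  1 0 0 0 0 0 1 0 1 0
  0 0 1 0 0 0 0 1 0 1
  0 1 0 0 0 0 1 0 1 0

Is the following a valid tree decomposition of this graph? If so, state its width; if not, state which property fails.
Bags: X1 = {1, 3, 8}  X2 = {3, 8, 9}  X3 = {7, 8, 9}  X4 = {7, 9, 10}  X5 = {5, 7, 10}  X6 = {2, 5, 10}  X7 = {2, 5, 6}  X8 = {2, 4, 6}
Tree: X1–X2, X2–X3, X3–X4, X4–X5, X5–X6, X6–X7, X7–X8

Every vertex of G appears in some bag (union = {1, 2, 3, 4, 5, 6, 7, 8, 9, 10}); every edge is covered by a bag; and for each vertex v the set of bags containing v is connected in the bag tree. The decomposition is therefore valid. The largest bag has 3 vertices, so the width is 2.

Yes; width 2.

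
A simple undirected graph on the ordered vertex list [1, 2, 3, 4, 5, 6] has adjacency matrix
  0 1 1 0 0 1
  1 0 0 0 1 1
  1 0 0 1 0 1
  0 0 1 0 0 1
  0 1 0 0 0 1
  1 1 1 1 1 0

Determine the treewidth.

A width-2 tree decomposition is:
Bags: B1 = {1, 2, 6}  B2 = {1, 3, 6}  B3 = {2, 5, 6}  B4 = {3, 4, 6}
Tree: B1–B2, B1–B3, B2–B4
Every bag has size at most 3, so the width is 3 − 1 = 2 and tw(G) ≤ 2. Conversely, {1, 2, 6} is a clique of size 3, and the vertices of any clique must share a bag in every tree decomposition; so some bag has ≥ 3 vertices and tw(G) ≥ 2. Combining the bounds, tw(G) = 2.

2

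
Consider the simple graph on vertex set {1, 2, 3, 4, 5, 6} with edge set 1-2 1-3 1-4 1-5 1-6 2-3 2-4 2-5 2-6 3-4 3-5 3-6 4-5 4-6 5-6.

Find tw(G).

5

A width-5 tree decomposition is:
Bags: B1 = {1, 2, 3, 4, 5, 6}
Tree: (single bag)
With just one bag of size 6, the width is 6 − 1 = 5, so tw(G) ≤ 5. For the lower bound, the 6 vertices {1, 2, 3, 4, 5, 6} are pairwise adjacent, and any tree decomposition puts a clique entirely inside one bag — forcing width ≥ 5. Hence tw(G) = 5 exactly.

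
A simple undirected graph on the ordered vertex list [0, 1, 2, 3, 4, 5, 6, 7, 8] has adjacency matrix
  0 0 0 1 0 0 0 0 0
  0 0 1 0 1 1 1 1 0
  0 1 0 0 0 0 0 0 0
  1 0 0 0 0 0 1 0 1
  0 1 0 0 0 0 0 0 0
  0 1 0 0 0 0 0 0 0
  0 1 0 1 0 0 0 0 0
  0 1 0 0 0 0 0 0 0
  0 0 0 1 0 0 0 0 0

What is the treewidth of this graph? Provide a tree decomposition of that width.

Treewidth 1.
Bags: B1 = {1, 7}  B2 = {1, 5}  B3 = {1, 6}  B4 = {3, 6}  B5 = {1, 2}  B6 = {0, 3}  B7 = {3, 8}  B8 = {1, 4}
Tree: B1–B2, B1–B3, B3–B4, B1–B5, B4–B6, B6–B7, B2–B8

Every bag has size at most 2, so the width is 2 − 1 = 1 and tw(G) ≤ 1. Any graph with an edge has treewidth ≥ 1, and G has the edge 1–7. Combining the bounds, tw(G) = 1.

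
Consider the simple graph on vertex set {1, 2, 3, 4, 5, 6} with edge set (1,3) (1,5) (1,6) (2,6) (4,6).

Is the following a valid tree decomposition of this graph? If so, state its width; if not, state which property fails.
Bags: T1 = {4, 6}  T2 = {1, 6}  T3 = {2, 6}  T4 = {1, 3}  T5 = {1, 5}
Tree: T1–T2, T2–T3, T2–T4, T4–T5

Yes; width 1.

Every vertex of G appears in some bag (union = {1, 2, 3, 4, 5, 6}); every edge is covered by a bag; and for each vertex v the set of bags containing v is connected in the bag tree. The decomposition is therefore valid. The largest bag has 2 vertices, so the width is 1.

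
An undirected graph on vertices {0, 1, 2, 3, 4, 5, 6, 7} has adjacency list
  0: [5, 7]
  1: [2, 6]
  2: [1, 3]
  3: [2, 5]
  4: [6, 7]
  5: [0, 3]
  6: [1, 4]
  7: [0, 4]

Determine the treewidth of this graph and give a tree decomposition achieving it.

Treewidth 2.
One such decomposition:
Bags: B1 = {2, 3, 5}  B2 = {1, 2, 5}  B3 = {1, 5, 6}  B4 = {4, 5, 6}  B5 = {4, 5, 7}  B6 = {0, 5, 7}
Tree: B1–B2, B2–B3, B3–B4, B4–B5, B5–B6

Each bag holds 3 vertices, so the decomposition has width 2, which upper-bounds the treewidth. For the lower bound, G contains the cycle 5–3–2–1–6–4–7–0–5, so G is not a forest; only forests have treewidth ≤ 1, hence tw(G) ≥ 2. Hence tw(G) = 2 exactly.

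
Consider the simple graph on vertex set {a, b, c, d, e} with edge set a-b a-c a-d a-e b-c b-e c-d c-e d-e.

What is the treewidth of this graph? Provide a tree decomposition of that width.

Treewidth 3.
Bags: B1 = {a, b, c, e}  B2 = {a, c, d, e}
Tree: B1–B2

Each bag holds 4 vertices, so the decomposition has width 3, which upper-bounds the treewidth. Conversely, {a, c, d, e} is a clique of size 4, and the vertices of any clique must share a bag in every tree decomposition; so some bag has ≥ 4 vertices and tw(G) ≥ 3. Combining the bounds, tw(G) = 3.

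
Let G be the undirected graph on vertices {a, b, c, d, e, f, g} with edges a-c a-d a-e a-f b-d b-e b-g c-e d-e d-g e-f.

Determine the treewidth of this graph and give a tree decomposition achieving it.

The largest bag has 3 vertices, giving width 2; this decomposition certifies tw(G) ≤ 2. On the other hand G contains the 3-clique {b, d, g}. A clique must lie in a single bag of any decomposition, so no decomposition can have width below 2. The upper and lower bounds meet at 2, so that is the treewidth.

Treewidth 2.
Bags: B1 = {b, d, e}  B2 = {a, d, e}  B3 = {a, c, e}  B4 = {a, e, f}  B5 = {b, d, g}
Tree: B1–B2, B2–B3, B2–B4, B1–B5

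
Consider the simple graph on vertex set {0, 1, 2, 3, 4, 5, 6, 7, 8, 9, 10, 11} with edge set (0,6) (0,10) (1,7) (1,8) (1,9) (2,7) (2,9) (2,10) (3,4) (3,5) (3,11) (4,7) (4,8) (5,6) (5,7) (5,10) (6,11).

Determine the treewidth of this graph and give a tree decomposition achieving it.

Every bag has size at most 4, so the width is 4 − 1 = 3 and tw(G) ≤ 3. For the lower bound: the 4 vertex sets {0,6,11}, {3}, {5}, {2,4,7,10} are disjoint, each induces a connected subgraph, and every pair is joined by at least one edge of G. Contracting each set to a single vertex therefore yields K_{4} as a minor, and since treewidth is minor-monotone, tw(G) ≥ tw(K_{4}) = 3. The upper and lower bounds meet at 3, so that is the treewidth.

Treewidth 3.
One such decomposition:
Bags: B1 = {0, 3, 6, 11}  B2 = {0, 3, 5, 6}  B3 = {0, 3, 5, 10}  B4 = {3, 4, 5, 10}  B5 = {4, 5, 7, 10}  B6 = {2, 4, 7, 10}  B7 = {2, 4, 7, 8}  B8 = {1, 2, 7, 8}  B9 = {1, 2, 8, 9}
Tree: B1–B2, B2–B3, B3–B4, B4–B5, B5–B6, B6–B7, B7–B8, B8–B9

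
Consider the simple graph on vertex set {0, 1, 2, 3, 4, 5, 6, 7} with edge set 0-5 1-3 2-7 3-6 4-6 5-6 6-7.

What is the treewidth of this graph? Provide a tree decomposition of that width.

Each bag holds 2 vertices, so the decomposition has width 1, which upper-bounds the treewidth. Since G has at least one edge (e.g. 6–4), it is not an edgeless graph, so tw(G) ≥ 1. The upper and lower bounds meet at 1, so that is the treewidth.

Treewidth 1.
One optimal decomposition is:
Bags: B1 = {4, 6}  B2 = {3, 6}  B3 = {5, 6}  B4 = {6, 7}  B5 = {2, 7}  B6 = {0, 5}  B7 = {1, 3}
Tree: B1–B2, B2–B3, B3–B4, B4–B5, B3–B6, B2–B7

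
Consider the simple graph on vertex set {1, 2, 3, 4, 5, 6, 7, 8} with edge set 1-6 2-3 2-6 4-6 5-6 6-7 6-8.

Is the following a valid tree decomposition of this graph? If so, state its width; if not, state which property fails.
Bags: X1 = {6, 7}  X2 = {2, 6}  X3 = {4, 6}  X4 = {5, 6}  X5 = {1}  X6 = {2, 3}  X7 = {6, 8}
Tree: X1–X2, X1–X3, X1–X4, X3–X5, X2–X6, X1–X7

No — edge (6,1) lies in no bag.

A tree decomposition must satisfy three properties: every vertex lies in some bag; for every edge, both endpoints lie together in some bag; and for every vertex, the bags containing it form a connected subtree. Here edge (6,1) lies in no bag, so the decomposition is invalid.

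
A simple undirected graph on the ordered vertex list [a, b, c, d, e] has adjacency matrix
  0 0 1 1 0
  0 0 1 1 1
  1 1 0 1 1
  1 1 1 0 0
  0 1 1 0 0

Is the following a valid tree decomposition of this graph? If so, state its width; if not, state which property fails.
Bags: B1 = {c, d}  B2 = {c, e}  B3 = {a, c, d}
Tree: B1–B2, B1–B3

A tree decomposition must satisfy three properties: every vertex lies in some bag; for every edge, both endpoints lie together in some bag; and for every vertex, the bags containing it form a connected subtree. Here vertex b appears in no bag, so the decomposition is invalid.

No — vertex b appears in no bag.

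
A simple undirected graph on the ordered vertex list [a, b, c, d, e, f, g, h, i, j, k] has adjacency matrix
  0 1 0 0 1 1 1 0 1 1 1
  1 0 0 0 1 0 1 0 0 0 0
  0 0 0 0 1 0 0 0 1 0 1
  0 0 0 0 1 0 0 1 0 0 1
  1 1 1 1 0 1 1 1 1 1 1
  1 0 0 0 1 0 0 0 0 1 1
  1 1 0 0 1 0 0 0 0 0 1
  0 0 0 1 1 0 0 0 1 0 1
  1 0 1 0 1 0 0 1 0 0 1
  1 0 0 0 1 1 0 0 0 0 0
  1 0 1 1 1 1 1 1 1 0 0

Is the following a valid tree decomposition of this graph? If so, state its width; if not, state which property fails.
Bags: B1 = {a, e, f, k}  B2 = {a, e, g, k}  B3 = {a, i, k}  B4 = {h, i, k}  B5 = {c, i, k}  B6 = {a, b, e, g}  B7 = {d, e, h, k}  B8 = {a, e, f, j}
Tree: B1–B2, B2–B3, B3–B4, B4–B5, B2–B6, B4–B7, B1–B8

A tree decomposition must satisfy three properties: every vertex lies in some bag; for every edge, both endpoints lie together in some bag; and for every vertex, the bags containing it form a connected subtree. Here edge (e,i) lies in no bag, so the decomposition is invalid.

No — edge (e,i) lies in no bag.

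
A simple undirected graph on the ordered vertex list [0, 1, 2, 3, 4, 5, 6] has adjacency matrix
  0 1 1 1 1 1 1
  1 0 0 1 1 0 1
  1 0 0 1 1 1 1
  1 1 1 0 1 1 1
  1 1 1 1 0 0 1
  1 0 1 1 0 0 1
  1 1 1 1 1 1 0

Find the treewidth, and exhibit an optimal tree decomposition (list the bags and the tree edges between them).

Each bag holds 5 vertices, so the decomposition has width 4, which upper-bounds the treewidth. For the lower bound, the 5 vertices {0, 1, 3, 4, 6} are pairwise adjacent, and any tree decomposition puts a clique entirely inside one bag — forcing width ≥ 4. Therefore the treewidth is 4.

Treewidth 4.
One optimal decomposition is:
Bags: B1 = {0, 2, 3, 4, 6}  B2 = {0, 1, 3, 4, 6}  B3 = {0, 2, 3, 5, 6}
Tree: B1–B2, B1–B3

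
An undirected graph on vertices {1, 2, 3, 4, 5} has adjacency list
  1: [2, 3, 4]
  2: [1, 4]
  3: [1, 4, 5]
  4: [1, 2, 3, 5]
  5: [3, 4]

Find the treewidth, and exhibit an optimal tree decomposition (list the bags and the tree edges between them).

Treewidth 2.
One optimal decomposition is:
Bags: B1 = {1, 3, 4}  B2 = {3, 4, 5}  B3 = {1, 2, 4}
Tree: B1–B2, B1–B3

The largest bag has 3 vertices, giving width 2; this decomposition certifies tw(G) ≤ 2. For the lower bound, the 3 vertices {1, 2, 4} are pairwise adjacent, and any tree decomposition puts a clique entirely inside one bag — forcing width ≥ 2. Combining the bounds, tw(G) = 2.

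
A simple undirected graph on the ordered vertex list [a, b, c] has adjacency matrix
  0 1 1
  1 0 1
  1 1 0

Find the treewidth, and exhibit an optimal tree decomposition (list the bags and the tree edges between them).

Treewidth 2.
One such decomposition:
Bags: B1 = {a, b, c}
Tree: (single bag)

With just one bag of size 3, the width is 3 − 1 = 2, so tw(G) ≤ 2. Conversely, {a, b, c} is a clique of size 3, and the vertices of any clique must share a bag in every tree decomposition; so some bag has ≥ 3 vertices and tw(G) ≥ 2. Combining the bounds, tw(G) = 2.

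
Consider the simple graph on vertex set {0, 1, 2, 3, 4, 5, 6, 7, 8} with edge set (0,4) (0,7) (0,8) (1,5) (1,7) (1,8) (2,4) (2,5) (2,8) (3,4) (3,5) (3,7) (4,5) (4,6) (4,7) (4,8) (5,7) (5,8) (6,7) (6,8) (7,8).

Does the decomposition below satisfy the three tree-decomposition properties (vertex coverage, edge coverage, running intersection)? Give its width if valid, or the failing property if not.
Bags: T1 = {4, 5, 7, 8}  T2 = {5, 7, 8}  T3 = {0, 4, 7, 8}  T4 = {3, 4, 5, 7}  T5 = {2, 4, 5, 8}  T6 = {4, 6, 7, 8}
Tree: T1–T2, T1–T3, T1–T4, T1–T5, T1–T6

No — vertex 1 appears in no bag.

A tree decomposition must satisfy three properties: every vertex lies in some bag; for every edge, both endpoints lie together in some bag; and for every vertex, the bags containing it form a connected subtree. Here vertex 1 appears in no bag, so the decomposition is invalid.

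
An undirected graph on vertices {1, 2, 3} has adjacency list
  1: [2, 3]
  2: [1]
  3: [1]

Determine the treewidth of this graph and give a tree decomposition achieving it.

Every bag has size at most 2, so the width is 2 − 1 = 1 and tw(G) ≤ 1. G has an edge, so its treewidth is at least 1. Therefore the treewidth is 1.

Treewidth 1.
Bags: B1 = {1, 3}  B2 = {1, 2}
Tree: B1–B2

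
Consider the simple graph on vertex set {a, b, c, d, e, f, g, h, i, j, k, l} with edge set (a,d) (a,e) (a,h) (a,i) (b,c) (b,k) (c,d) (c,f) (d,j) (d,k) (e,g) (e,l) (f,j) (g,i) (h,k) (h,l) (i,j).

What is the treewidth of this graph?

A width-3 tree decomposition is:
Bags: B1 = {e, g, h, l}  B2 = {a, e, g, h}  B3 = {a, g, h, i}  B4 = {a, h, i, k}  B5 = {a, d, i, k}  B6 = {d, i, j, k}  B7 = {b, d, j, k}  B8 = {b, c, d, j}  B9 = {b, c, f, j}
Tree: B1–B2, B2–B3, B3–B4, B4–B5, B5–B6, B6–B7, B7–B8, B8–B9
Every bag has size at most 4, so the width is 4 − 1 = 3 and tw(G) ≤ 3. For the lower bound: the 4 vertex sets {e,g,l}, {h}, {a}, {d,i,j,k} are disjoint, each induces a connected subgraph, and every pair is joined by at least one edge of G. Contracting each set to a single vertex therefore yields K_{4} as a minor, and since treewidth is minor-monotone, tw(G) ≥ tw(K_{4}) = 3. Therefore the treewidth is 3.

3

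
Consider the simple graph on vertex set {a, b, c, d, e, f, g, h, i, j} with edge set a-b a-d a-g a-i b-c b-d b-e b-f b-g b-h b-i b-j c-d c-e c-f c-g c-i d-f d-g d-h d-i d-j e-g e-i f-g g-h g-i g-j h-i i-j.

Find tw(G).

A width-4 tree decomposition is:
Bags: B1 = {b, c, d, g, i}  B2 = {b, d, g, h, i}  B3 = {b, c, e, g, i}  B4 = {b, c, d, f, g}  B5 = {b, d, g, i, j}  B6 = {a, b, d, g, i}
Tree: B1–B2, B1–B3, B1–B4, B1–B5, B1–B6
Each bag holds 5 vertices, so the decomposition has width 4, which upper-bounds the treewidth. On the other hand G contains the 5-clique {b, c, d, f, g}. A clique must lie in a single bag of any decomposition, so no decomposition can have width below 4. The upper and lower bounds meet at 4, so that is the treewidth.

4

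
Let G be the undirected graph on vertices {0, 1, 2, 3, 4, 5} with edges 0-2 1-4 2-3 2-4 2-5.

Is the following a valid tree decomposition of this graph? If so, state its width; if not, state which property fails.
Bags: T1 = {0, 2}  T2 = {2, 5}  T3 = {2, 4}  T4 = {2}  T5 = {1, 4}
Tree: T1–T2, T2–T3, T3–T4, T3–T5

No — vertex 3 appears in no bag.

A tree decomposition must satisfy three properties: every vertex lies in some bag; for every edge, both endpoints lie together in some bag; and for every vertex, the bags containing it form a connected subtree. Here vertex 3 appears in no bag, so the decomposition is invalid.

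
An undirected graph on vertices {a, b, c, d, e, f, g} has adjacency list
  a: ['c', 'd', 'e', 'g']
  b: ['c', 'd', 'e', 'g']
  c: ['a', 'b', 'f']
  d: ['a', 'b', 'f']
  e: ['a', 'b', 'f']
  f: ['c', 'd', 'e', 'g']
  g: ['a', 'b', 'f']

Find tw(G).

3

A width-3 tree decomposition is:
Bags: B1 = {a, b, e, f}  B2 = {a, b, f, g}  B3 = {a, b, c, f}  B4 = {a, b, d, f}
Tree: B1–B2, B2–B3, B3–B4
Every bag has size at most 4, so the width is 4 − 1 = 3 and tw(G) ≤ 3. For the lower bound: the 4 vertex sets {b,e}, {a,g}, {f}, {c} are disjoint, each induces a connected subgraph, and every pair is joined by at least one edge of G. Contracting each set to a single vertex therefore yields K_{4} as a minor, and since treewidth is minor-monotone, tw(G) ≥ tw(K_{4}) = 3. The upper and lower bounds meet at 3, so that is the treewidth.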